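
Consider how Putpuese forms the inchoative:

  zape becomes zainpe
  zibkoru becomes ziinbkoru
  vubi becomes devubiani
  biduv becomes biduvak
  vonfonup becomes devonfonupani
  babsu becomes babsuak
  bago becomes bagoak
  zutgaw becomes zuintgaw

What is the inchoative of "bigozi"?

bigoziak

"bigozi" begins with b-. The stems beginning with b- (bago → bagoak, babsu → babsuak, biduv → biduvak) add -ak.
So bigozi → bigoziak.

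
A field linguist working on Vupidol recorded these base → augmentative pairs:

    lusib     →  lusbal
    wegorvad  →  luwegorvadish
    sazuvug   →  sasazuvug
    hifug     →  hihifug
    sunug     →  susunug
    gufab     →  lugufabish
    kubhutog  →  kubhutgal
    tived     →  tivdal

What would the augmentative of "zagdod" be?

zagddal

"zagdod" has last vowel 'o'. The one such stem in the data (kubhutog → kubhutgal) deletes the last vowel and adds -al (as do lusib, tived), so the same rule applies.
The other patterns: stems whose last vowel is 'a' add lu- … -ish around the stem; stems whose last vowel is 'u' repeat the first consonant+vowel as a prefix.
So zagdod → zagddal.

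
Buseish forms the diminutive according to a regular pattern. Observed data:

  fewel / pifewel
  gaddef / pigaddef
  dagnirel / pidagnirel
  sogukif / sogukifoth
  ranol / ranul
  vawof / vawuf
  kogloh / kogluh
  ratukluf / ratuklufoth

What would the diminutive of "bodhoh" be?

bodhuh

fewel and ranol both end in -l yet inflect differently (pifewel, ranul), so the final letter is not what conditions the rule; the last vowel is.
"bodhoh" has last vowel 'o'. The stems whose last vowel is 'o' (ranol → ranul, vawof → vawuf, kogloh → kogluh) change the last vowel to 'u'.
So bodhoh → bodhuh.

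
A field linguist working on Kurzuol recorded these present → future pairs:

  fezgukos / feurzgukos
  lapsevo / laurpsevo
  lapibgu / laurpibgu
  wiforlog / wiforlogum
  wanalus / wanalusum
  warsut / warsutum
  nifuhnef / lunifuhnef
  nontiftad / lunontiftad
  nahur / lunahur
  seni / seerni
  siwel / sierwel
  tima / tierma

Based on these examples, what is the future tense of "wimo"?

fezgukos and wanalus both end in -s yet inflect differently (feurzgukos, wanalusum), so the final letter is not what conditions the rule; the first letter is.
"wimo" begins with w-. The stems beginning with w- (wiforlog → wiforlogum, wanalus → wanalusum, warsut → warsutum) add -um.
So wimo → wimoum.

wimoum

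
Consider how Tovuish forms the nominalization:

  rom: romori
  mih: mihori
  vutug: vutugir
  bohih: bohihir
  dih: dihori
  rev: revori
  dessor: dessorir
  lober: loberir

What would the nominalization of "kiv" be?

"kiv" has 1 vowel. The stems with 1 vowel (mih → mihori, dih → dihori, rom → romori) add -ori.
The other pattern: stems with 2 vowels add -ir.
So kiv → kivori.

kivori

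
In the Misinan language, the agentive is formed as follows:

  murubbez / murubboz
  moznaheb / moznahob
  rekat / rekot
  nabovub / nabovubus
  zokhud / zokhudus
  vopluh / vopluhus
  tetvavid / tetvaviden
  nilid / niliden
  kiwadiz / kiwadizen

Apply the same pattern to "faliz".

moznaheb and nabovub both end in -b yet inflect differently (moznahob, nabovubus), so the final letter is not what conditions the rule; the last vowel is.
"faliz" has last vowel 'i'. The stems whose last vowel is 'i' (tetvavid → tetvaviden, nilid → niliden, kiwadiz → kiwadizen) add -en.
So faliz → falizen.

falizen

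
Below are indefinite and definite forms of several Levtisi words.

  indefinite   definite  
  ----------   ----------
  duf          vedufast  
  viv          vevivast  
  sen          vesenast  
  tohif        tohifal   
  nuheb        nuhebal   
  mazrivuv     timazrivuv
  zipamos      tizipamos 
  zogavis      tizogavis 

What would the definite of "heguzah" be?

tiheguzah

duf and tohif both end in -f yet inflect differently (vedufast, tohifal), so the final letter is not what conditions the rule; the number of vowels is.
"heguzah" has 3 vowels. The stems with 3 vowels (mazrivuv → timazrivuv, zipamos → tizipamos, zogavis → tizogavis) add the prefix ti-.
So heguzah → tiheguzah.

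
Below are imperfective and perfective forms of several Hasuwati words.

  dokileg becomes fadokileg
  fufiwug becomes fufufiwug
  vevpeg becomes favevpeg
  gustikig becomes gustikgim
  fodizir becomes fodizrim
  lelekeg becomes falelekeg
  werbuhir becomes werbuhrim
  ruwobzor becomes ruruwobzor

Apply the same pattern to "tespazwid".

"tespazwid" has last vowel 'i'. The stems whose last vowel is 'i' (werbuhir → werbuhrim, fodizir → fodizrim, gustikig → gustikgim) delete the last vowel and add -im.
The other patterns: stems whose last vowel is 'e' add the prefix fa-; stems whose last vowel is 'o' or 'u' repeat the first consonant+vowel as a prefix.
So tespazwid → tespazwdim.

tespazwdim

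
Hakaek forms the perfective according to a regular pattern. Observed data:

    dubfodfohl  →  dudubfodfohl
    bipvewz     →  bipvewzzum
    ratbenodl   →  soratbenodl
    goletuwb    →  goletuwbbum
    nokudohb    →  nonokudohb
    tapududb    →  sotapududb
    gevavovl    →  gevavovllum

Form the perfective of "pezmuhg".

pepezmuhg

"pezmuhg" has second-to-last letter 'h'. The stems whose second-to-last letter is 'h' (nokudohb → nonokudohb, dubfodfohl → dudubfodfohl) repeat the first consonant+vowel as a prefix.
The other patterns: stems whose second-to-last letter is 'd' add the prefix so-; stems whose second-to-last letter is 'v' or 'w' double the final consonant and add -um.
So pezmuhg → pepezmuhg.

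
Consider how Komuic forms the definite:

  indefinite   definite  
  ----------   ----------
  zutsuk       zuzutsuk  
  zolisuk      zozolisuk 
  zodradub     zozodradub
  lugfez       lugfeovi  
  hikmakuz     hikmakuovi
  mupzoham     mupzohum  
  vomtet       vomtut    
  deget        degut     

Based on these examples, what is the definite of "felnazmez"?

zutsuk and hikmakuz both have last vowel 'u' yet inflect differently (zuzutsuk, hikmakuovi), so the last vowel is not what conditions the rule; the final letter is.
"felnazmez" ends in -z. The stems ending in -z (lugfez → lugfeovi, hikmakuz → hikmakuovi) drop the final letter and add -ovi.
So felnazmez → felnazmeovi.

felnazmeovi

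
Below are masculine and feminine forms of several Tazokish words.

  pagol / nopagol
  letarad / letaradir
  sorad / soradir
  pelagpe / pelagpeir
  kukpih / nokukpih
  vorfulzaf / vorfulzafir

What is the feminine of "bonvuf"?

bonvufir

"bonvuf" ends in -f. The one such stem in the data (vorfulzaf → vorfulzafir) adds -ir, so the same rule applies.
So bonvuf → bonvufir.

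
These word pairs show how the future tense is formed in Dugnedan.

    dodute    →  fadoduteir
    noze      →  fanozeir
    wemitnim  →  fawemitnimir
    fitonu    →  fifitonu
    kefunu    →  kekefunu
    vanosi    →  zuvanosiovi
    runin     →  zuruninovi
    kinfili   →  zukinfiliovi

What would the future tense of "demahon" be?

zudemahonovi

"demahon" ends in -n. The one such stem in the data (runin → zuruninovi) adds zu- … -ovi around the stem, so the same rule applies.
So demahon → zudemahonovi.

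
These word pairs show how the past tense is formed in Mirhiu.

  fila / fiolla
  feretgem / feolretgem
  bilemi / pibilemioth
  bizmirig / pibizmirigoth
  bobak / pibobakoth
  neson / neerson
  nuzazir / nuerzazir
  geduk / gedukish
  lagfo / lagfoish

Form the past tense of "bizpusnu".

"bizpusnu" begins with b-. The stems beginning with b- (bilemi → pibilemioth, bizmirig → pibizmirigoth, bobak → pibobakoth) add pi- … -oth around the stem.
The other patterns: stems beginning with f- insert -ol- after the first vowel; stems beginning with n- insert -er- after the first vowel; stems beginning with g- or l- add -ish.
So bizpusnu → pibizpusnuoth.

pibizpusnuoth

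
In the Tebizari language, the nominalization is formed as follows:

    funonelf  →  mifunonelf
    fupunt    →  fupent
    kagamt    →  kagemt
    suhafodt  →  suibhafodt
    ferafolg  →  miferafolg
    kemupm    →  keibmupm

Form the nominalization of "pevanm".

suhafodt and fupunt both end in -t yet inflect differently (suibhafodt, fupent), so the final letter is not what conditions the rule; the second-to-last letter is.
"pevanm" has second-to-last letter 'n'. The one such stem in the data (fupunt → fupent) changes the last vowel to 'e' (as does kagamt), so the same rule applies.
So pevanm → pevenm.

pevenm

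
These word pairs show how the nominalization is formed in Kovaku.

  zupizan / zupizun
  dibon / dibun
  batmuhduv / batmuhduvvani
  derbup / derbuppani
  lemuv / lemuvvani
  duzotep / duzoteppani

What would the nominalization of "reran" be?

"reran" ends in -n. The stems ending in -n (zupizan → zupizun, dibon → dibun) change the last vowel to 'u'.
So reran → rerun.

rerun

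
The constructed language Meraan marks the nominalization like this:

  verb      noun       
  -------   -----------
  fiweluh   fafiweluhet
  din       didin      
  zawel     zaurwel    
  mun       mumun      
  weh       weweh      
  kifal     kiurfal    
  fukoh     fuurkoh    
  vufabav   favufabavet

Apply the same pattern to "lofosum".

falofosumet

"lofosum" has 3 vowels. The stems with 3 vowels (vufabav → favufabavet, fiweluh → fafiweluhet) add fa- … -et around the stem.
So lofosum → falofosumet.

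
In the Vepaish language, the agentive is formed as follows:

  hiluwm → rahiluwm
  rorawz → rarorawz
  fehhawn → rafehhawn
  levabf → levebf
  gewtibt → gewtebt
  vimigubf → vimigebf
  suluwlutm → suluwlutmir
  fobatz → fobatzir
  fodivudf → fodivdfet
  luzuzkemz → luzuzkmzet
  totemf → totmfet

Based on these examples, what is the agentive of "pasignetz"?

pasignetzir

hiluwm and suluwlutm both end in -m yet inflect differently (rahiluwm, suluwlutmir), so the final letter is not what conditions the rule; the second-to-last letter is.
"pasignetz" has second-to-last letter 't'. The stems whose second-to-last letter is 't' (suluwlutm → suluwlutmir, fobatz → fobatzir) add -ir.
The other patterns: stems whose second-to-last letter is 'w' add the prefix ra-; stems whose second-to-last letter is 'b' change the last vowel to 'e'; stems whose second-to-last letter is 'd' or 'm' delete the last vowel and add -et.
So pasignetz → pasignetzir.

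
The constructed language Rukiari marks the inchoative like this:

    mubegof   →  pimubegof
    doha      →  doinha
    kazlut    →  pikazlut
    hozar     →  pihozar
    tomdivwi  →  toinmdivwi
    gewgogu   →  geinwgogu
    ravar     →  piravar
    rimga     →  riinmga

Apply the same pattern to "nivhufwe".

rimga and hozar both have last vowel 'a' yet inflect differently (riinmga, pihozar), so the last vowel is not what conditions the rule; whether the stem ends in a vowel or a consonant is.
"nivhufwe" ends in a vowel. The stems ending in a vowel (gewgogu → geinwgogu, rimga → riinmga, doha → doinha) insert -in- after the first vowel.
So nivhufwe → niinvhufwe.

niinvhufwe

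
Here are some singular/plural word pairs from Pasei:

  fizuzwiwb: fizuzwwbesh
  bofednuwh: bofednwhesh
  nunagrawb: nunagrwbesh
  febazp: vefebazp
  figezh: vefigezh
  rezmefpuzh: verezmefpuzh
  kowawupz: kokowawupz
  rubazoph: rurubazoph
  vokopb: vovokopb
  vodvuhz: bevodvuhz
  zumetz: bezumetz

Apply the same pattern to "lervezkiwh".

lervezkwhesh

"lervezkiwh" has second-to-last letter 'w'. The stems whose second-to-last letter is 'w' (fizuzwiwb → fizuzwwbesh, bofednuwh → bofednwhesh, nunagrawb → nunagrwbesh) delete the last vowel and add -esh.
So lervezkiwh → lervezkwhesh.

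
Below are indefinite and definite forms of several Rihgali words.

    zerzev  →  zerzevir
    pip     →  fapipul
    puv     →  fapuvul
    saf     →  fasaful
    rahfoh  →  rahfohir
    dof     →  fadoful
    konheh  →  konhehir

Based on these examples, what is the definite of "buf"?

zerzev and puv both end in -v yet inflect differently (zerzevir, fapuvul), so the final letter is not what conditions the rule; the number of vowels is.
"buf" has 1 vowel. The stems with 1 vowel (puv → fapuvul, saf → fasaful, pip → fapipul) add fa- … -ul around the stem.
So buf → fabuful.

fabuful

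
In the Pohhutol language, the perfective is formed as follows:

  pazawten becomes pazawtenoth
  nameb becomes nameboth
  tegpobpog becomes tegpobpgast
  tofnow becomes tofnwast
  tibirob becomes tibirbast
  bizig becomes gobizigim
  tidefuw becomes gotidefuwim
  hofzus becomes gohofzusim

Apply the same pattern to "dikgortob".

dikgortbast

"dikgortob" has last vowel 'o'. The stems whose last vowel is 'o' (tegpobpog → tegpobpgast, tofnow → tofnwast, tibirob → tibirbast) delete the last vowel and add -ast.
The other patterns: stems whose last vowel is 'e' add -oth; stems whose last vowel is 'i' or 'u' add go- … -im around the stem.
So dikgortob → dikgortbast.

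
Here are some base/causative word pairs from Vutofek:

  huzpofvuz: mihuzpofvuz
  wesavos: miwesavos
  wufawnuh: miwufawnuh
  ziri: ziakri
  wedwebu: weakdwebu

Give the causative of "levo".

huzpofvuz and wedwebu both have last vowel 'u' yet inflect differently (mihuzpofvuz, weakdwebu), so the last vowel is not what conditions the rule; whether the stem ends in a vowel or a consonant is.
"levo" ends in a vowel. The stems ending in a vowel (ziri → ziakri, wedwebu → weakdwebu) insert -ak- after the first vowel.
So levo → leakvo.

leakvo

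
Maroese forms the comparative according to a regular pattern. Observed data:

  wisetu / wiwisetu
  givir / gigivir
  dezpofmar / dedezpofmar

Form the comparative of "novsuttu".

nonovsuttu

Every pair shown (wisetu → wiwisetu, givir → gigivir, dezpofmar → dedezpofmar) follows the same rule: repeat the first consonant+vowel as a prefix.
So novsuttu → nonovsuttu.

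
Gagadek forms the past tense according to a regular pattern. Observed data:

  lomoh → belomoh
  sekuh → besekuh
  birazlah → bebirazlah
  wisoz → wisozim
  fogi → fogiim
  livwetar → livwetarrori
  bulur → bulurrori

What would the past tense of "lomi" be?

lomoh and wisoz both have last vowel 'o' yet inflect differently (belomoh, wisozim), so the last vowel is not what conditions the rule; the final letter is.
"lomi" ends in -i. The one such stem in the data (fogi → fogiim) adds -im, so the same rule applies.
The other patterns: stems ending in -h add the prefix be-; stems ending in -r double the final consonant and add -ori.
So lomi → lomiim.

lomiim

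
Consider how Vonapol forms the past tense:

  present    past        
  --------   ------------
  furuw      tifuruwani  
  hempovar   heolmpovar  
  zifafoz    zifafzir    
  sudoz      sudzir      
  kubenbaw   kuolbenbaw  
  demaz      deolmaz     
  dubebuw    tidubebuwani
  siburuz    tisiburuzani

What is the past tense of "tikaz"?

tiolkaz

kubenbaw and furuw both end in -w yet inflect differently (kuolbenbaw, tifuruwani), so the final letter is not what conditions the rule; the last vowel is.
"tikaz" has last vowel 'a'. The stems whose last vowel is 'a' (demaz → deolmaz, hempovar → heolmpovar, kubenbaw → kuolbenbaw) insert -ol- after the first vowel.
So tikaz → tiolkaz.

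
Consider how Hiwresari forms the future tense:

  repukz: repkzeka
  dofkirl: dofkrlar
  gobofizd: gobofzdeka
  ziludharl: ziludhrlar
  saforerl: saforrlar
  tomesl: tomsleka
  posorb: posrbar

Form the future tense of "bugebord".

"bugebord" has second-to-last letter 'r'. The stems whose second-to-last letter is 'r' (saforerl → saforrlar, dofkirl → dofkrlar, ziludharl → ziludhrlar) delete the last vowel and add -ar.
So bugebord → bugebrdar.

bugebrdar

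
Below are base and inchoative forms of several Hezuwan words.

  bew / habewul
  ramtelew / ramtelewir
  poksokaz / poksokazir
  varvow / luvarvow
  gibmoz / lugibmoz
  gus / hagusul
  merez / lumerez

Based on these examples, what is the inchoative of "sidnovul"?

sidnovulir

"sidnovul" has 3 vowels. The stems with 3 vowels (ramtelew → ramtelewir, poksokaz → poksokazir) add -ir.
The other patterns: stems with 1 vowel add ha- … -ul around the stem; stems with 2 vowels add the prefix lu-.
So sidnovul → sidnovulir.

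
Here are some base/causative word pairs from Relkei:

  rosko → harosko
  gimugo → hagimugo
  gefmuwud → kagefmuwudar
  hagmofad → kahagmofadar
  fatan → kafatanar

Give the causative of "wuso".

gimugo and gefmuwud both begin with g- yet inflect differently (hagimugo, kagefmuwudar), so the first letter is not what conditions the rule; whether the stem ends in a vowel or a consonant is.
"wuso" ends in a vowel. The stems ending in a vowel (rosko → harosko, gimugo → hagimugo) add the prefix ha-.
The other pattern: stems ending in a consonant add ka- … -ar around the stem.
So wuso → hawuso.

hawuso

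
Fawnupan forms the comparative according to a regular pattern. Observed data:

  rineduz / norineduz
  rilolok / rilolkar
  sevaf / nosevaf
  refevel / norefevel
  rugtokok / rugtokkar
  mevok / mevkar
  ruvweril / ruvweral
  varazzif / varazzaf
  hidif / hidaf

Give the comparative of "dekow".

"dekow" has last vowel 'o'. The stems whose last vowel is 'o' (rilolok → rilolkar, rugtokok → rugtokkar, mevok → mevkar) delete the last vowel and add -ar.
So dekow → dekwar.

dekwar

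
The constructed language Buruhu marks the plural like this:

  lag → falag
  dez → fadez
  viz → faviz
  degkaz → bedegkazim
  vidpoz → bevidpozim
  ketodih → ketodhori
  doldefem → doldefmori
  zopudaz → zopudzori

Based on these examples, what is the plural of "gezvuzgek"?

gezvuzgkori

dez and degkaz both end in -z yet inflect differently (fadez, bedegkazim), so the final letter is not what conditions the rule; the number of vowels is.
"gezvuzgek" has 3 vowels. The stems with 3 vowels (ketodih → ketodhori, doldefem → doldefmori, zopudaz → zopudzori) delete the last vowel and add -ori.
The other patterns: stems with 1 vowel add the prefix fa-; stems with 2 vowels add be- … -im around the stem.
So gezvuzgek → gezvuzgkori.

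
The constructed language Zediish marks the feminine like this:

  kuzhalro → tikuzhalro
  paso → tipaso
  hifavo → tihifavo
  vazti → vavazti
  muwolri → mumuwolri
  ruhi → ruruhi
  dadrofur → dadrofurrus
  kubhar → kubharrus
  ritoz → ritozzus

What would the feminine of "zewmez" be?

zewmezzus

"zewmez" ends in -z. The one such stem in the data (ritoz → ritozzus) doubles the final consonant and adds -us (as do dadrofur, kubhar), so the same rule applies.
The other patterns: stems ending in -o add the prefix ti-; stems ending in -i repeat the first consonant+vowel as a prefix.
So zewmez → zewmezzus.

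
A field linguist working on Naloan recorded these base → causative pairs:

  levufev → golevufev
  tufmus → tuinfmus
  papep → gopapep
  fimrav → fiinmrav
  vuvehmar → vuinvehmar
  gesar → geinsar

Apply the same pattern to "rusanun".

ruinsanun

levufev and fimrav both end in -v yet inflect differently (golevufev, fiinmrav), so the final letter is not what conditions the rule; the last vowel is.
"rusanun" has last vowel 'u'. The one such stem in the data (tufmus → tuinfmus) inserts -in- after the first vowel (as do gesar, fimrav), so the same rule applies.
The other pattern: stems whose last vowel is 'e' add the prefix go-.
So rusanun → ruinsanun.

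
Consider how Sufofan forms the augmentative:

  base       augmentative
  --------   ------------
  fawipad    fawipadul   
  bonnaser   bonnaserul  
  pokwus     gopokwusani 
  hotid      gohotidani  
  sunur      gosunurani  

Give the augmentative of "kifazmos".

kifazmosul

bonnaser and sunur both end in -r yet inflect differently (bonnaserul, gosunurani), so the final letter is not what conditions the rule; the number of vowels is.
"kifazmos" has 3 vowels. The stems with 3 vowels (fawipad → fawipadul, bonnaser → bonnaserul) add -ul.
The other pattern: stems with 2 vowels add go- … -ani around the stem.
So kifazmos → kifazmosul.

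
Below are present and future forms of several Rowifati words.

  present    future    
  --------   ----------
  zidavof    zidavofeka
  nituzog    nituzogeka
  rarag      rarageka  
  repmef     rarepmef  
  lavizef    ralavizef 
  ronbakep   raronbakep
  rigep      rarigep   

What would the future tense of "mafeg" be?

lavizef and zidavof both end in -f yet inflect differently (ralavizef, zidavofeka), so the final letter is not what conditions the rule; the last vowel is.
"mafeg" has last vowel 'e'. The stems whose last vowel is 'e' (rigep → rarigep, ronbakep → raronbakep, lavizef → ralavizef) add the prefix ra-.
The other pattern: stems whose last vowel is 'a' or 'o' add -eka.
So mafeg → ramafeg.

ramafeg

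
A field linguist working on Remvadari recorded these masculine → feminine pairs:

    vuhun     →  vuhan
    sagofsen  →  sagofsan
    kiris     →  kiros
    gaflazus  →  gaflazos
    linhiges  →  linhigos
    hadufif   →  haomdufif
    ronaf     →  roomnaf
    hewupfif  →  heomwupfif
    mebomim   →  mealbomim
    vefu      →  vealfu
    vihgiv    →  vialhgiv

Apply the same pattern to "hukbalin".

vuhun and gaflazus both have last vowel 'u' yet inflect differently (vuhan, gaflazos), so the last vowel is not what conditions the rule; the final letter is.
"hukbalin" ends in -n. The stems ending in -n (vuhun → vuhan, sagofsen → sagofsan) change the last vowel to 'a'.
The other patterns: stems ending in -s change the last vowel to 'o'; stems ending in -f insert -om- after the first vowel; stems ending in -m, -u or -v insert -al- after the first vowel.
So hukbalin → hukbalan.

hukbalan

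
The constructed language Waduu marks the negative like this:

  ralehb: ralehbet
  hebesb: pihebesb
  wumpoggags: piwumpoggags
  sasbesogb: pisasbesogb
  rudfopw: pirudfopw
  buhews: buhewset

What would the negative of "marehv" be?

marehvet

ralehb and hebesb both end in -b yet inflect differently (ralehbet, pihebesb), so the final letter is not what conditions the rule; the second-to-last letter is.
"marehv" has second-to-last letter 'h'. The one such stem in the data (ralehb → ralehbet) adds -et, so the same rule applies.
The other pattern: stems whose second-to-last letter is 'g', 'p' or 's' add the prefix pi-.
So marehv → marehvet.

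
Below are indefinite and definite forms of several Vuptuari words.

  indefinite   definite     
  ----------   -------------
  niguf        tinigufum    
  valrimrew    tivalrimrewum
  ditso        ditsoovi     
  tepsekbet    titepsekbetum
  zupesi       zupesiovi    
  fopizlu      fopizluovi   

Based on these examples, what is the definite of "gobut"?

tigobutum

"gobut" ends in a consonant. The stems ending in a consonant (valrimrew → tivalrimrewum, tepsekbet → titepsekbetum, niguf → tinigufum) add ti- … -um around the stem.
The other pattern: stems ending in a vowel add -ovi.
So gobut → tigobutum.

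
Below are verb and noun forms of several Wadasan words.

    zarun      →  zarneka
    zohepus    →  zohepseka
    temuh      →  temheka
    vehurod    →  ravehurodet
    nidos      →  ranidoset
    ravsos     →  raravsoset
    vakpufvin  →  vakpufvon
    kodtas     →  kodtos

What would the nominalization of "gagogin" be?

zohepus and nidos both end in -s yet inflect differently (zohepseka, ranidoset), so the final letter is not what conditions the rule; the last vowel is.
"gagogin" has last vowel 'i'. The one such stem in the data (vakpufvin → vakpufvon) changes the last vowel to 'o' (as does kodtas), so the same rule applies.
So gagogin → gagogon.

gagogon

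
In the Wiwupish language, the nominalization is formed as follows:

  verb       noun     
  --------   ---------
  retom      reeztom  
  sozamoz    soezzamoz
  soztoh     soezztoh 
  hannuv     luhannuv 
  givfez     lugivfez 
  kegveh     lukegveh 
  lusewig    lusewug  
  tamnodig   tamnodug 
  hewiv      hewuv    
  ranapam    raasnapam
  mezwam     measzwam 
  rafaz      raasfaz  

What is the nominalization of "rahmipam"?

raashmipam

sozamoz and givfez both end in -z yet inflect differently (soezzamoz, lugivfez), so the final letter is not what conditions the rule; the last vowel is.
"rahmipam" has last vowel 'a'. The stems whose last vowel is 'a' (ranapam → raasnapam, mezwam → measzwam, rafaz → raasfaz) insert -as- after the first vowel.
The other patterns: stems whose last vowel is 'o' insert -ez- after the first vowel; stems whose last vowel is 'e' or 'u' add the prefix lu-; stems whose last vowel is 'i' change the last vowel to 'u'.
So rahmipam → raashmipam.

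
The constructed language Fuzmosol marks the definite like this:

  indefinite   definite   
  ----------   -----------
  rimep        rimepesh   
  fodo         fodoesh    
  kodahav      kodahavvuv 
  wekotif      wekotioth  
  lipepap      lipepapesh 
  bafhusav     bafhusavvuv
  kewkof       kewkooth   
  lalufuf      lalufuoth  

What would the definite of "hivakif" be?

hivakioth

kewkof and fodo both have last vowel 'o' yet inflect differently (kewkooth, fodoesh), so the last vowel is not what conditions the rule; the final letter is.
"hivakif" ends in -f. The stems ending in -f (lalufuf → lalufuoth, kewkof → kewkooth, wekotif → wekotioth) drop the final letter and add -oth.
The other patterns: stems ending in -v double the final consonant and add -uv; stems ending in -o or -p add -esh.
So hivakif → hivakioth.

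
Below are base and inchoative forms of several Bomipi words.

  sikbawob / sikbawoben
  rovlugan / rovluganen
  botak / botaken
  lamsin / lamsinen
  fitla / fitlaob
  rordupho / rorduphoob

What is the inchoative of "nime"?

nimeob

rovlugan and fitla both have last vowel 'a' yet inflect differently (rovluganen, fitlaob), so the last vowel is not what conditions the rule; whether the stem ends in a vowel or a consonant is.
"nime" ends in a vowel. The stems ending in a vowel (fitla → fitlaob, rordupho → rorduphoob) add -ob.
The other pattern: stems ending in a consonant add -en.
So nime → nimeob.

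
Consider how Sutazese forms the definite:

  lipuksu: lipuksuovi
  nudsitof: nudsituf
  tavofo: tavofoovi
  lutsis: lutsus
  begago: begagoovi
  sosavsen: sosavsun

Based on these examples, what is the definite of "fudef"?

fuduf

tavofo and nudsitof both have last vowel 'o' yet inflect differently (tavofoovi, nudsituf), so the last vowel is not what conditions the rule; whether the stem ends in a vowel or a consonant is.
"fudef" ends in a consonant. The stems ending in a consonant (nudsitof → nudsituf, lutsis → lutsus, sosavsen → sosavsun) change the last vowel to 'u'.
So fudef → fuduf.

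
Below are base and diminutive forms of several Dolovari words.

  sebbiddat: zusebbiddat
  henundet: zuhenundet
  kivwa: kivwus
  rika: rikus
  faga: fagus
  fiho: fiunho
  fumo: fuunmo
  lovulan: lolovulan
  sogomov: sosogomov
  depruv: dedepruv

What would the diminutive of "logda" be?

logdus

"logda" ends in -a. The stems ending in -a (kivwa → kivwus, rika → rikus, faga → fagus) drop the final letter and add -us.
So logda → logdus.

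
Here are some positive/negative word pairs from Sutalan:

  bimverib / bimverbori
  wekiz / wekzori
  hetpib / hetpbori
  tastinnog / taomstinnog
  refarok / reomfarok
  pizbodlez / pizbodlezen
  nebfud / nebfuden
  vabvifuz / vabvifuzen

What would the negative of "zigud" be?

ziguden

wekiz and pizbodlez both end in -z yet inflect differently (wekzori, pizbodlezen), so the final letter is not what conditions the rule; the last vowel is.
"zigud" has last vowel 'u'. The stems whose last vowel is 'u' (nebfud → nebfuden, vabvifuz → vabvifuzen) add -en.
So zigud → ziguden.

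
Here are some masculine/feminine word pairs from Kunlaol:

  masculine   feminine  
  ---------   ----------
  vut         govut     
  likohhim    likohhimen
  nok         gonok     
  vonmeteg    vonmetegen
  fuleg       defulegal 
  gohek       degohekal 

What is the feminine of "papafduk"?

papafduken

nok and gohek both end in -k yet inflect differently (gonok, degohekal), so the final letter is not what conditions the rule; the number of vowels is.
"papafduk" has 3 vowels. The stems with 3 vowels (vonmeteg → vonmetegen, likohhim → likohhimen) add -en.
The other patterns: stems with 1 vowel add the prefix go-; stems with 2 vowels add de- … -al around the stem.
So papafduk → papafduken.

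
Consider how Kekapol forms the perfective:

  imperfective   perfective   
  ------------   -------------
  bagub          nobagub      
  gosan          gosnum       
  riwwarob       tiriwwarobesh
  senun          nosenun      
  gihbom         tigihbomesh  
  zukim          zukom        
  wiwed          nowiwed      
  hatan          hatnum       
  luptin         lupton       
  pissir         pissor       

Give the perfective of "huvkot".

senun and hatan both end in -n yet inflect differently (nosenun, hatnum), so the final letter is not what conditions the rule; the last vowel is.
"huvkot" has last vowel 'o'. The stems whose last vowel is 'o' (riwwarob → tiriwwarobesh, gihbom → tigihbomesh) add ti- … -esh around the stem.
The other patterns: stems whose last vowel is 'e' or 'u' add the prefix no-; stems whose last vowel is 'a' delete the last vowel and add -um; stems whose last vowel is 'i' change the last vowel to 'o'.
So huvkot → tihuvkotesh.

tihuvkotesh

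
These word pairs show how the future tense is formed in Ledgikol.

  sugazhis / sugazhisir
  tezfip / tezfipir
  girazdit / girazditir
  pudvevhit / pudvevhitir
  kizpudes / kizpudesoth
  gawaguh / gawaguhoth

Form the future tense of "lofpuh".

sugazhis and kizpudes both end in -s yet inflect differently (sugazhisir, kizpudesoth), so the final letter is not what conditions the rule; the last vowel is.
"lofpuh" has last vowel 'u'. The one such stem in the data (gawaguh → gawaguhoth) adds -oth, so the same rule applies.
So lofpuh → lofpuhoth.

lofpuhoth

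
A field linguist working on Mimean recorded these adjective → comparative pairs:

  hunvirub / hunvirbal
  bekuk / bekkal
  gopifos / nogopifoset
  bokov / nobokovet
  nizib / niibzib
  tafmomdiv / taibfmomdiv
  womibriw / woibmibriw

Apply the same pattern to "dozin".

doibzin

hunvirub and nizib both end in -b yet inflect differently (hunvirbal, niibzib), so the final letter is not what conditions the rule; the last vowel is.
"dozin" has last vowel 'i'. The stems whose last vowel is 'i' (nizib → niibzib, tafmomdiv → taibfmomdiv, womibriw → woibmibriw) insert -ib- after the first vowel.
The other patterns: stems whose last vowel is 'u' delete the last vowel and add -al; stems whose last vowel is 'o' add no- … -et around the stem.
So dozin → doibzin.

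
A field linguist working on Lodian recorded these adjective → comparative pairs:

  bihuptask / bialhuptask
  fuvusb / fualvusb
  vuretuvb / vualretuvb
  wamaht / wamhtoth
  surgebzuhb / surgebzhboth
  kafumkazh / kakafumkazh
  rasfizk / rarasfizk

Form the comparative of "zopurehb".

fuvusb and surgebzuhb both end in -b yet inflect differently (fualvusb, surgebzhboth), so the final letter is not what conditions the rule; the second-to-last letter is.
"zopurehb" has second-to-last letter 'h'. The stems whose second-to-last letter is 'h' (wamaht → wamhtoth, surgebzuhb → surgebzhboth) delete the last vowel and add -oth.
So zopurehb → zopurhboth.

zopurhboth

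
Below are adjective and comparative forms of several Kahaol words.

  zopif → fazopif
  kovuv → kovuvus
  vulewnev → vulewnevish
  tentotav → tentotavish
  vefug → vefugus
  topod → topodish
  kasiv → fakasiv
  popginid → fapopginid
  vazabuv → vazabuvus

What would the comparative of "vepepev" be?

kovuv and kasiv both end in -v yet inflect differently (kovuvus, fakasiv), so the final letter is not what conditions the rule; the last vowel is.
"vepepev" has last vowel 'e'. The one such stem in the data (vulewnev → vulewnevish) adds -ish, so the same rule applies.
The other patterns: stems whose last vowel is 'u' add -us; stems whose last vowel is 'i' add the prefix fa-.
So vepepev → vepepevish.

vepepevish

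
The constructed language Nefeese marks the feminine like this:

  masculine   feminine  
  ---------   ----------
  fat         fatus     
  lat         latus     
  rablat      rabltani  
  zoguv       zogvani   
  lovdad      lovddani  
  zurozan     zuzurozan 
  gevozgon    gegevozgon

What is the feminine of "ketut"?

kettani

"ketut" has 2 vowels. The stems with 2 vowels (rablat → rabltani, zoguv → zogvani, lovdad → lovddani) delete the last vowel and add -ani.
The other patterns: stems with 1 vowel add -us; stems with 3 vowels repeat the first consonant+vowel as a prefix.
So ketut → kettani.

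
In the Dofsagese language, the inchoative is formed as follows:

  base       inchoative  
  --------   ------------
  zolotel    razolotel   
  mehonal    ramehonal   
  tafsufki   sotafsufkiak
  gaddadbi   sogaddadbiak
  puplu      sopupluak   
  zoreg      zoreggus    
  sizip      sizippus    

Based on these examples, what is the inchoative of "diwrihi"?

sodiwrihiak

"diwrihi" ends in -i. The stems ending in -i (tafsufki → sotafsufkiak, gaddadbi → sogaddadbiak) add so- … -ak around the stem.
The other patterns: stems ending in -l add the prefix ra-; stems ending in -g or -p double the final consonant and add -us.
So diwrihi → sodiwrihiak.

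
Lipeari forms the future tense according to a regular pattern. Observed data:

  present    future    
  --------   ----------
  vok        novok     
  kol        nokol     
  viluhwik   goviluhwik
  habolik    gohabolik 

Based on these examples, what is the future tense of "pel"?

nopel

vok and viluhwik both end in -k yet inflect differently (novok, goviluhwik), so the final letter is not what conditions the rule; the number of vowels is.
"pel" has 1 vowel. The stems with 1 vowel (vok → novok, kol → nokol) add the prefix no-.
So pel → nopel.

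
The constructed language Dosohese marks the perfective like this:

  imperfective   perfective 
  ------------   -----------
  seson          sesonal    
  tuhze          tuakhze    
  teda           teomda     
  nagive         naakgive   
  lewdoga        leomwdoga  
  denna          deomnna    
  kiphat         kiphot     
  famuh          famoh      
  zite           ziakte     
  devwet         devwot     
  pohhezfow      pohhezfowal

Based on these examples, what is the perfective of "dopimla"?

denna and kiphat both have last vowel 'a' yet inflect differently (deomnna, kiphot), so the last vowel is not what conditions the rule; the final letter is.
"dopimla" ends in -a. The stems ending in -a (denna → deomnna, lewdoga → leomwdoga, teda → teomda) insert -om- after the first vowel.
The other patterns: stems ending in -n or -w add -al; stems ending in -e insert -ak- after the first vowel; stems ending in -h or -t change the last vowel to 'o'.
So dopimla → doompimla.

doompimla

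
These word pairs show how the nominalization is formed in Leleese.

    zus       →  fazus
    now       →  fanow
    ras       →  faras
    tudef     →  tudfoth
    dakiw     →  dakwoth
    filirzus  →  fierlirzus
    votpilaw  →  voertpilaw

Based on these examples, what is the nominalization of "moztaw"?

"moztaw" has 2 vowels. The stems with 2 vowels (tudef → tudfoth, dakiw → dakwoth) delete the last vowel and add -oth.
The other patterns: stems with 1 vowel add the prefix fa-; stems with 3 vowels insert -er- after the first vowel.
So moztaw → moztwoth.

moztwoth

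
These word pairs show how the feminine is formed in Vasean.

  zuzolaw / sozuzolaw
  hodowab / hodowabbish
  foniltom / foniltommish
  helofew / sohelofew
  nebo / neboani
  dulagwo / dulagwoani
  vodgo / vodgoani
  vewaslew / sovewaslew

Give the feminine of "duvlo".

duvloani

zuzolaw and hodowab both have last vowel 'a' yet inflect differently (sozuzolaw, hodowabbish), so the last vowel is not what conditions the rule; the final letter is.
"duvlo" ends in -o. The stems ending in -o (nebo → neboani, vodgo → vodgoani, dulagwo → dulagwoani) add -ani.
So duvlo → duvloani.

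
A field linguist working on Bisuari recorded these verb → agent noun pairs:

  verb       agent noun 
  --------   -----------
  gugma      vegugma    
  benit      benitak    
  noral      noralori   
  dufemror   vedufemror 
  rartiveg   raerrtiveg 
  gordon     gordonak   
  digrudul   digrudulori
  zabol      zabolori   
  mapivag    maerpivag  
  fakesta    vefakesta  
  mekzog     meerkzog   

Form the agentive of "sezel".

mapivag and noral both have last vowel 'a' yet inflect differently (maerpivag, noralori), so the last vowel is not what conditions the rule; the final letter is.
"sezel" ends in -l. The stems ending in -l (noral → noralori, digrudul → digrudulori, zabol → zabolori) add -ori.
The other patterns: stems ending in -g insert -er- after the first vowel; stems ending in -a or -r add the prefix ve-; stems ending in -n or -t add -ak.
So sezel → sezelori.

sezelori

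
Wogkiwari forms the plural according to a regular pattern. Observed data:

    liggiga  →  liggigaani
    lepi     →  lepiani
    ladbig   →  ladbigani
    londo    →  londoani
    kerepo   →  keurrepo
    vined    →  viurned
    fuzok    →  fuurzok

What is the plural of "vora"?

vourra

londo and kerepo both end in -o yet inflect differently (londoani, keurrepo), so the final letter is not what conditions the rule; the first letter is.
"vora" begins with v-. The one such stem in the data (vined → viurned) inserts -ur- after the first vowel (as do kerepo, fuzok), so the same rule applies.
The other pattern: stems beginning with l- add -ani.
So vora → vourra.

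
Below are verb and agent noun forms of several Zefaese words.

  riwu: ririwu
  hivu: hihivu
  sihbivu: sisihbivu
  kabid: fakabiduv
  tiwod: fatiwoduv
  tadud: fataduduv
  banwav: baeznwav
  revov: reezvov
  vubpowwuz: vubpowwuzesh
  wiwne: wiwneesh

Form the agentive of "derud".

faderuduv

"derud" ends in -d. The stems ending in -d (kabid → fakabiduv, tiwod → fatiwoduv, tadud → fataduduv) add fa- … -uv around the stem.
The other patterns: stems ending in -u repeat the first consonant+vowel as a prefix; stems ending in -v insert -ez- after the first vowel; stems ending in -e or -z add -esh.
So derud → faderuduv.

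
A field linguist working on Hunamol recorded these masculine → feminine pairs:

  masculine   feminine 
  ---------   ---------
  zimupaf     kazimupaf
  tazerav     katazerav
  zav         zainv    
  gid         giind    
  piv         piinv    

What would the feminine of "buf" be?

buinf

piv and tazerav both end in -v yet inflect differently (piinv, katazerav), so the final letter is not what conditions the rule; the number of vowels is.
"buf" has 1 vowel. The stems with 1 vowel (gid → giind, piv → piinv, zav → zainv) insert -in- after the first vowel.
The other pattern: stems with 3 vowels add the prefix ka-.
So buf → buinf.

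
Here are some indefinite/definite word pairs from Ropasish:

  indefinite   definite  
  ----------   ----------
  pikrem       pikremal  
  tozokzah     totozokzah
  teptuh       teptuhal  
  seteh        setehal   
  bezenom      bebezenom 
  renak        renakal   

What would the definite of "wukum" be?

teptuh and tozokzah both end in -h yet inflect differently (teptuhal, totozokzah), so the final letter is not what conditions the rule; the number of vowels is.
"wukum" has 2 vowels. The stems with 2 vowels (renak → renakal, teptuh → teptuhal, seteh → setehal) add -al.
The other pattern: stems with 3 vowels repeat the first consonant+vowel as a prefix.
So wukum → wukumal.

wukumal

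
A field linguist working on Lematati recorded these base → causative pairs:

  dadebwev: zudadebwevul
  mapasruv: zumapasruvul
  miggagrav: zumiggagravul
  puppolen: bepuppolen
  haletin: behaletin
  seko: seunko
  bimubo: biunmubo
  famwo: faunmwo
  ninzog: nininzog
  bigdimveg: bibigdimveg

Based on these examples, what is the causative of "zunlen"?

"zunlen" ends in -n. The stems ending in -n (puppolen → bepuppolen, haletin → behaletin) add the prefix be-.
The other patterns: stems ending in -v add zu- … -ul around the stem; stems ending in -o insert -un- after the first vowel; stems ending in -g repeat the first consonant+vowel as a prefix.
So zunlen → bezunlen.

bezunlen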